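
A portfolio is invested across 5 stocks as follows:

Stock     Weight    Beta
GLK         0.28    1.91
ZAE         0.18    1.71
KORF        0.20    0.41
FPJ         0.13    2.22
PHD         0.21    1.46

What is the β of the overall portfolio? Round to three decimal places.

β_P = Σ w_i β_i = 0.28×1.91 + 0.18×1.71 + 0.20×0.41 + 0.13×2.22 + 0.21×1.46 = 1.5198

1.520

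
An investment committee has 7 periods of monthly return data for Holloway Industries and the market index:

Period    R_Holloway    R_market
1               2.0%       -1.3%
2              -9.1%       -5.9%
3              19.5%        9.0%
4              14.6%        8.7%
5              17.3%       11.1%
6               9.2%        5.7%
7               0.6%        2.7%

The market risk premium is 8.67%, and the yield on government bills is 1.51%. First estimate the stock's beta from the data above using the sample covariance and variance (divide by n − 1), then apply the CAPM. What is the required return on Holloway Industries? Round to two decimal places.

15.52%

Mean R_i = (2.0 − 9.1 + 19.5 + 14.6 + 17.3 + 9.2 + 0.6) / 7 = 7.7286%
Mean R_m = (-1.3 − 5.9 + 9.0 + 8.7 + 11.1 + 5.7 + 2.7) / 7 = 4.2857%
Σ(R_i − R̄_i)(R_m − R̄_m) = 367.8429  ⇒  Cov = 367.8429 / 6 = 61.3072
Σ(R_m − R̄_m)² = 227.6086  ⇒  Var(R_m) = 227.6086 / 6 = 37.9348
β = Cov / Var(R_m) = 61.3072 / 37.9348 = 1.6161
E(R) = R_f + β × MRP = 1.51% + 1.6161 × 8.67% = 15.52%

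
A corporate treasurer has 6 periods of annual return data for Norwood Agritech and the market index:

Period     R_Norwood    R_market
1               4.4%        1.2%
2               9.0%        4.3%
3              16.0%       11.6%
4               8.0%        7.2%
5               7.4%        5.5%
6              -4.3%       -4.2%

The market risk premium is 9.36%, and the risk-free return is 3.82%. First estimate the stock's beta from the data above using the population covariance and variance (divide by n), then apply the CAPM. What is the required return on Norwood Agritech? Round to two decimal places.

Mean R_i = (4.4 + 9.0 + 16.0 + 8.0 + 7.4 − 4.3) / 6 = 6.7500%
Mean R_m = (1.2 + 4.3 + 11.6 + 7.2 + 5.5 − 4.2) / 6 = 4.2667%
Σ(R_i − R̄_i)(R_m − R̄_m) = 173.1400  ⇒  Cov = 173.1400 / 6 = 28.8567
Σ(R_m − R̄_m)² = 144.9933  ⇒  Var(R_m) = 144.9933 / 6 = 24.1656
β = Cov / Var(R_m) = 28.8567 / 24.1656 = 1.1941
E(R) = R_f + β × MRP = 3.82% + 1.1941 × 9.36% = 15.00%

15.00%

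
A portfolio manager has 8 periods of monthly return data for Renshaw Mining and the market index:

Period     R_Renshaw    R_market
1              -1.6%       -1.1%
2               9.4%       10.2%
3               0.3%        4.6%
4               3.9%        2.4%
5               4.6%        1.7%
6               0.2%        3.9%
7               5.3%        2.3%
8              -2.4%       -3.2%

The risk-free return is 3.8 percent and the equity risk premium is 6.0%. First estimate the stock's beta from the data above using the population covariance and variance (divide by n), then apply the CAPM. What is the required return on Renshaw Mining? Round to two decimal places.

Mean R_i = (-1.6 + 9.4 + 0.3 + 3.9 + 4.6 + 0.2 + 5.3 − 2.4) / 8 = 2.4625%
Mean R_m = (-1.1 + 10.2 + 4.6 + 2.4 + 1.7 + 3.9 + 2.3 − 3.2) / 8 = 2.6000%
Σ(R_i − R̄_i)(R_m − R̄_m) = 85.6300  ⇒  Cov = 85.6300 / 8 = 10.7038
Σ(R_m − R̄_m)² = 111.7200  ⇒  Var(R_m) = 111.7200 / 8 = 13.9650
β = Cov / Var(R_m) = 10.7038 / 13.9650 = 0.7665
E(R) = R_f + β × MRP = 3.8% + 0.7665 × 6.0% = 8.40%

8.40%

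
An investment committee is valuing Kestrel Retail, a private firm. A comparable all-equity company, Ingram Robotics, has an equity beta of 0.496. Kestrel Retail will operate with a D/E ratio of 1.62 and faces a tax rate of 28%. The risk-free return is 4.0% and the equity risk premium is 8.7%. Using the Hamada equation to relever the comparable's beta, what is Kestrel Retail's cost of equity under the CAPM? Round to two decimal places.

13.35%

β_L = β_U × [1 + (1 − t)(D/E)] = 0.496 × [1 + (1 − 0.28) × 1.62]
    = 0.496 × [1 + 0.72 × 1.62] = 0.496 × 2.1664 = 1.0745
E(R) = R_f + β_L × MRP = 4.0% + 1.0745 × 8.7% = 13.35%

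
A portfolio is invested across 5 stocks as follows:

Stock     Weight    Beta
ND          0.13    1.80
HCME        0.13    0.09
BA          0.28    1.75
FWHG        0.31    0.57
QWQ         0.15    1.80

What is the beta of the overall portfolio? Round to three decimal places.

β_P = Σ w_i β_i = 0.13×1.80 + 0.13×0.09 + 0.28×1.75 + 0.31×0.57 + 0.15×1.80 = 1.1824

1.182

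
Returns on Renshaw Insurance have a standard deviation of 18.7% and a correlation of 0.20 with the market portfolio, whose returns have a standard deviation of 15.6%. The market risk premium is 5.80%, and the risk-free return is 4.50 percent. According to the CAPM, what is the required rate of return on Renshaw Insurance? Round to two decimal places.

β = ρ × σ_i / σ_m = 0.20 × 18.7% / 15.6% = 0.2397
E(R) = 4.50% + 0.2397 × 5.80% = 5.89%

5.89%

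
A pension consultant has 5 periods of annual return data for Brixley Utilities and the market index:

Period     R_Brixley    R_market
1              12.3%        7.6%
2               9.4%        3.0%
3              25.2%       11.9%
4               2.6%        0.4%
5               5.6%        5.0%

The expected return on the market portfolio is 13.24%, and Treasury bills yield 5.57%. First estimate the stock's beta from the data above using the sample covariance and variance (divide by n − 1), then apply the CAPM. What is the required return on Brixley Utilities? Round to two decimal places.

19.67%

Mean R_i = (12.3 + 9.4 + 25.2 + 2.6 + 5.6) / 5 = 11.0200%
Mean R_m = (7.6 + 3.0 + 11.9 + 0.4 + 5.0) / 5 = 5.5800%
Σ(R_i − R̄_i)(R_m − R̄_m) = 143.1420  ⇒  Cov = 143.1420 / 4 = 35.7855
Σ(R_m − R̄_m)² = 77.8480  ⇒  Var(R_m) = 77.8480 / 4 = 19.4620
β = Cov / Var(R_m) = 35.7855 / 19.4620 = 1.8387
MRP = 13.24% − 5.57% = 7.67%
E(R) = R_f + β × MRP = 5.57% + 1.8387 × 7.67% = 19.67%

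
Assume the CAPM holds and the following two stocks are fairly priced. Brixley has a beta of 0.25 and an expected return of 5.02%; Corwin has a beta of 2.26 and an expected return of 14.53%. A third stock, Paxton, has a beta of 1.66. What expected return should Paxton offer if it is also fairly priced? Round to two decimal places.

MRP (SML slope) = (14.53% − 5.02%) / (2.26 − 0.25) = 9.51% / 2.01 = 4.7313%
R_f (intercept) = 5.02% − 0.25 × 4.7313% = 3.8372%
E(R_Paxton) = R_f + β × MRP = 3.8372% + 1.66 × 4.7313% = 11.69%

11.69%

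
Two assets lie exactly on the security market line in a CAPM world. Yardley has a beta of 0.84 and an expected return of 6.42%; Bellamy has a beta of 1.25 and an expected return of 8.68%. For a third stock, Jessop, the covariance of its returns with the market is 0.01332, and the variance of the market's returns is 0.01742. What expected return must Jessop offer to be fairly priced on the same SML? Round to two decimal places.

MRP = (8.68% − 6.42%) / (1.25 − 0.84) = 5.5122%
R_f = 6.42% − 0.84 × 5.5122% = 1.7898%
β_Jessop = Cov / Var(R_m) = 0.01332 / 0.01742 = 0.7646
E(R_Jessop) = R_f + β × MRP = 1.7898% + 0.7646 × 5.5122% = 6.00%

6.00%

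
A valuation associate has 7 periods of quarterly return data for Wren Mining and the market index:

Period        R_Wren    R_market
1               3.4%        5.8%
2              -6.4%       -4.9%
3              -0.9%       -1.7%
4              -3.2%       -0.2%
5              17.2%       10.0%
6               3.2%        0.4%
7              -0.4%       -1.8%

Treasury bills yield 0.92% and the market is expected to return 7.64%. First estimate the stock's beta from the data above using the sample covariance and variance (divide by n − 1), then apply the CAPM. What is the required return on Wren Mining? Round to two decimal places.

Mean R_i = (3.4 − 6.4 − 0.9 − 3.2 + 17.2 + 3.2 − 0.4) / 7 = 1.8429%
Mean R_m = (5.8 − 4.9 − 1.7 − 0.2 + 10.0 + 0.4 − 1.8) / 7 = 1.0857%
Σ(R_i − R̄_i)(R_m − R̄_m) = 213.2443  ⇒  Cov = 213.2443 / 6 = 35.5407
Σ(R_m − R̄_m)² = 155.7286  ⇒  Var(R_m) = 155.7286 / 6 = 25.9548
β = Cov / Var(R_m) = 35.5407 / 25.9548 = 1.3693
MRP = 7.64% − 0.92% = 6.72%
E(R) = R_f + β × MRP = 0.92% + 1.3693 × 6.72% = 10.12%

10.12%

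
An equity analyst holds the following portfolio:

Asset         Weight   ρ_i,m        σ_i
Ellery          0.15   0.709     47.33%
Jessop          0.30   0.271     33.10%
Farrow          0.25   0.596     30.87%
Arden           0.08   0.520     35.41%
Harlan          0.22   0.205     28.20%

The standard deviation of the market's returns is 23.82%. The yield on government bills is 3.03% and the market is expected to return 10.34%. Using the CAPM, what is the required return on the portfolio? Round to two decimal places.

7.65%

β_Ellery = 0.709 × 47.33% / 23.82% = 1.4088
β_Jessop = 0.271 × 33.10% / 23.82% = 0.3766
β_Farrow = 0.596 × 30.87% / 23.82% = 0.7724
β_Arden = 0.520 × 35.41% / 23.82% = 0.7730
β_Harlan = 0.205 × 28.20% / 23.82% = 0.2427
β_P = Σ w_i β_i = 0.15×1.4088 + 0.30×0.3766 + 0.25×0.7724 + 0.08×0.7730 + 0.22×0.2427 = 0.6326
MRP = 10.34% − 3.03% = 7.31%
E(R_P) = R_f + β_P × MRP = 3.03% + 0.6326 × 7.31% = 7.65%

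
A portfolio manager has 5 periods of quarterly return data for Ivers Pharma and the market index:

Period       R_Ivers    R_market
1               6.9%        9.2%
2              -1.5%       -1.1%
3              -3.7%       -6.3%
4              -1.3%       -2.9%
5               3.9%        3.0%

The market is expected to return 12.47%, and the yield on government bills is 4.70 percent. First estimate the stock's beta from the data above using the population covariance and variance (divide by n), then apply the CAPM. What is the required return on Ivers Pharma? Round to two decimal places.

10.29%

Mean R_i = (6.9 − 1.5 − 3.7 − 1.3 + 3.9) / 5 = 0.8600%
Mean R_m = (9.2 − 1.1 − 6.3 − 2.9 + 3.0) / 5 = 0.3800%
Σ(R_i − R̄_i)(R_m − R̄_m) = 102.2760  ⇒  Cov = 102.2760 / 5 = 20.4552
Σ(R_m − R̄_m)² = 142.2280  ⇒  Var(R_m) = 142.2280 / 5 = 28.4456
β = Cov / Var(R_m) = 20.4552 / 28.4456 = 0.7191
MRP = 12.47% − 4.70% = 7.77%
E(R) = R_f + β × MRP = 4.70% + 0.7191 × 7.77% = 10.29%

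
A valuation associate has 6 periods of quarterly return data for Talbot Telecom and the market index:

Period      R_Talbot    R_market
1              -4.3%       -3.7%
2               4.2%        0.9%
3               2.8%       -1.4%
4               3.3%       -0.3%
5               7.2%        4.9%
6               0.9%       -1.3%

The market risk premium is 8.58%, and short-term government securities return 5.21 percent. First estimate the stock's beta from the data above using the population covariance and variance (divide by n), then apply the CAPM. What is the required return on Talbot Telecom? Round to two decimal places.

15.60%

Mean R_i = (-4.3 + 4.2 + 2.8 + 3.3 + 7.2 + 0.9) / 6 = 2.3500%
Mean R_m = (-3.7 + 0.9 − 1.4 − 0.3 + 4.9 − 1.3) / 6 = -0.1500%
Σ(R_i − R̄_i)(R_m − R̄_m) = 51.0050  ⇒  Cov = 51.0050 / 6 = 8.5008
Σ(R_m − R̄_m)² = 42.1150  ⇒  Var(R_m) = 42.1150 / 6 = 7.0192
β = Cov / Var(R_m) = 8.5008 / 7.0192 = 1.2111
E(R) = R_f + β × MRP = 5.21% + 1.2111 × 8.58% = 15.60%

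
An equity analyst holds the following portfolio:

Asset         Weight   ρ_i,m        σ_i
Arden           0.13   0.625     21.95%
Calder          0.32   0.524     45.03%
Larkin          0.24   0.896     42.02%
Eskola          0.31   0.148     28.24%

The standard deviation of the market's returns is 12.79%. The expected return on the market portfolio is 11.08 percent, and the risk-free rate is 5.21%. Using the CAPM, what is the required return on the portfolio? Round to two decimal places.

14.24%

β_Arden = 0.625 × 21.95% / 12.79% = 1.0726
β_Calder = 0.524 × 45.03% / 12.79% = 1.8449
β_Larkin = 0.896 × 42.02% / 12.79% = 2.9437
β_Eskola = 0.148 × 28.24% / 12.79% = 0.3268
β_P = Σ w_i β_i = 0.13×1.0726 + 0.32×1.8449 + 0.24×2.9437 + 0.31×0.3268 = 1.5376
MRP = 11.08% − 5.21% = 5.87%
E(R_P) = R_f + β_P × MRP = 5.21% + 1.5376 × 5.87% = 14.24%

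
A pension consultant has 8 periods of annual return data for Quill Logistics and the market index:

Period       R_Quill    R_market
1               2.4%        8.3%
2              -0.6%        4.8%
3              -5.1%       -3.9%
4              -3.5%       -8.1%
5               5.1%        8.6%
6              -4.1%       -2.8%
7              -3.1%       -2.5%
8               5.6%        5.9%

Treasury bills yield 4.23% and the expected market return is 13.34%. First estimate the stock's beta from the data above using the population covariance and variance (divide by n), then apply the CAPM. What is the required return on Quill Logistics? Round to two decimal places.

Mean R_i = (2.4 − 0.6 − 5.1 − 3.5 + 5.1 − 4.1 − 3.1 + 5.6) / 8 = -0.4125%
Mean R_m = (8.3 + 4.8 − 3.9 − 8.1 + 8.6 − 2.8 − 2.5 + 5.9) / 8 = 1.2875%
Σ(R_i − R̄_i)(R_m − R̄_m) = 165.6588  ⇒  Cov = 165.6588 / 8 = 20.7074
Σ(R_m − R̄_m)² = 282.3488  ⇒  Var(R_m) = 282.3488 / 8 = 35.2936
β = Cov / Var(R_m) = 20.7074 / 35.2936 = 0.5867
MRP = 13.34% − 4.23% = 9.11%
E(R) = R_f + β × MRP = 4.23% + 0.5867 × 9.11% = 9.57%

9.57%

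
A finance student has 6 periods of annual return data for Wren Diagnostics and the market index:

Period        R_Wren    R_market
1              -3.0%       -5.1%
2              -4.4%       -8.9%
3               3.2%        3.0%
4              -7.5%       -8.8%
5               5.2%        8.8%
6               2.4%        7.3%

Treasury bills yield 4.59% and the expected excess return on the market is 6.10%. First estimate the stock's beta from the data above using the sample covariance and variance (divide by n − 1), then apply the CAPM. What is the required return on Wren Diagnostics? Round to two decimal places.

8.23%

Mean R_i = (-3.0 − 4.4 + 3.2 − 7.5 + 5.2 + 2.4) / 6 = -0.6833%
Mean R_m = (-5.1 − 8.9 + 3.0 − 8.8 + 8.8 + 7.3) / 6 = -0.6167%
Σ(R_i − R̄_i)(R_m − R̄_m) = 190.8117  ⇒  Cov = 190.8117 / 5 = 38.1623
Σ(R_m − R̄_m)² = 320.1083  ⇒  Var(R_m) = 320.1083 / 5 = 64.0217
β = Cov / Var(R_m) = 38.1623 / 64.0217 = 0.5961
E(R) = R_f + β × MRP = 4.59% + 0.5961 × 6.10% = 8.23%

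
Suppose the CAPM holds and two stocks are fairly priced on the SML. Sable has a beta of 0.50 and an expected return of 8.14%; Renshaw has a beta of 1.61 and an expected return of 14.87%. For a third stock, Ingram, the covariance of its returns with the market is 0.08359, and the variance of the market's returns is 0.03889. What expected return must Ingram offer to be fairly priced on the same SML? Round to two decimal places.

18.14%

MRP = (14.87% − 8.14%) / (1.61 − 0.50) = 6.0631%
R_f = 8.14% − 0.50 × 6.0631% = 5.1085%
β_Ingram = Cov / Var(R_m) = 0.08359 / 0.03889 = 2.1494
E(R_Ingram) = R_f + β × MRP = 5.1085% + 2.1494 × 6.0631% = 18.14%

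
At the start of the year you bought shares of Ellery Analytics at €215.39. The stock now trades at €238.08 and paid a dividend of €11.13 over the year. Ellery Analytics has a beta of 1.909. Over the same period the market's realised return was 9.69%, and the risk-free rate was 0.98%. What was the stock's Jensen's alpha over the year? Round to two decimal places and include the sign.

Realised HPR = (P1 + D1 − P0) / P0 = (238.08 + 11.13 − 215.39) / 215.39 = 33.82 / 215.39 = 15.7018%
MRP = 9.69% − 0.98% = 8.71%
CAPM required = R_f + β·MRP = 0.98% + 1.909 × 8.71% = 17.60739%
α = realised − required = 15.7018% − 17.60739% = -1.91%

-1.91%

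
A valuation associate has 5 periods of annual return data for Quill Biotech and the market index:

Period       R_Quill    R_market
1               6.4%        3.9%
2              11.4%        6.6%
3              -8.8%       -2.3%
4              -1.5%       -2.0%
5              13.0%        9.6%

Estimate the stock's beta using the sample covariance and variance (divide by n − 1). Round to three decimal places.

Mean R_i = (6.4 + 11.4 − 8.8 − 1.5 + 13.0) / 5 = 4.1000%
Mean R_m = (3.9 + 6.6 − 2.3 − 2.0 + 9.6) / 5 = 3.1600%
Σ(R_i − R̄_i)(R_m − R̄_m) = 183.4600  ⇒  Cov = 183.4600 / 4 = 45.8650
Σ(R_m − R̄_m)² = 110.2920  ⇒  Var(R_m) = 110.2920 / 4 = 27.5730
β = Cov / Var(R_m) = 45.8650 / 27.5730 = 1.6634

1.663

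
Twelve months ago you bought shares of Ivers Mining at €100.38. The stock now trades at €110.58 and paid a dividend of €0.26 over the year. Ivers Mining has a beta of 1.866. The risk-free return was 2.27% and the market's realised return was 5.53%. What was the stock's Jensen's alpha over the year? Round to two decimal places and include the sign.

Realised HPR = (P1 + D1 − P0) / P0 = (110.58 + 0.26 − 100.38) / 100.38 = 10.46 / 100.38 = 10.4204%
MRP = 5.53% − 2.27% = 3.26%
CAPM required = R_f + β·MRP = 2.27% + 1.866 × 3.26% = 8.35316%
α = realised − required = 10.4204% − 8.35316% = +2.07%

+2.07%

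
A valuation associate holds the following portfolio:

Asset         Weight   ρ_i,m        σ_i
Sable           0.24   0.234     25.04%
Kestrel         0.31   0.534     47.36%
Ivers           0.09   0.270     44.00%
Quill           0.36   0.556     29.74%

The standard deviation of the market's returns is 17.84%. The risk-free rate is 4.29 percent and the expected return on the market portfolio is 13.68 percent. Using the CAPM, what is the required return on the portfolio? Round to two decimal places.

12.85%

β_Sable = 0.234 × 25.04% / 17.84% = 0.3284
β_Kestrel = 0.534 × 47.36% / 17.84% = 1.4176
β_Ivers = 0.270 × 44.00% / 17.84% = 0.6659
β_Quill = 0.556 × 29.74% / 17.84% = 0.9269
β_P = Σ w_i β_i = 0.24×0.3284 + 0.31×1.4176 + 0.09×0.6659 + 0.36×0.9269 = 0.9119
MRP = 13.68% − 4.29% = 9.39%
E(R_P) = R_f + β_P × MRP = 4.29% + 0.9119 × 9.39% = 12.85%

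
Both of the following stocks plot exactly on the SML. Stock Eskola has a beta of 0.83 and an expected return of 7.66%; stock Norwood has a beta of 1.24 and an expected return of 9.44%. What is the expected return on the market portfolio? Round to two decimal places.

8.40%

Both satisfy E(R) = R_f + β·MRP, so the slope of the SML is
MRP = (9.44% − 7.66%) / (1.24 − 0.83) = 1.78% / 0.41 = 4.3415%
R_f = E(R_Eskola) − β_Eskola·MRP = 7.66% − 0.83 × 4.3415% = 4.0566%
E(R_m) = R_f + MRP = 4.0566% + 4.3415% = 8.40%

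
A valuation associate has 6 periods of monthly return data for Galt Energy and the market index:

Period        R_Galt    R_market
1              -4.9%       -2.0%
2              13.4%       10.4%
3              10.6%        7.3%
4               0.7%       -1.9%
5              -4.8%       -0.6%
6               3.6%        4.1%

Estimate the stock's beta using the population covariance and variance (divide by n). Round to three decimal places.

Mean R_i = (-4.9 + 13.4 + 10.6 + 0.7 − 4.8 + 3.6) / 6 = 3.1000%
Mean R_m = (-2.0 + 10.4 + 7.3 − 1.9 − 0.6 + 4.1) / 6 = 2.8833%
Σ(R_i − R̄_i)(R_m − R̄_m) = 189.2200  ⇒  Cov = 189.2200 / 6 = 31.5367
Σ(R_m − R̄_m)² = 136.3483  ⇒  Var(R_m) = 136.3483 / 6 = 22.7247
β = Cov / Var(R_m) = 31.5367 / 22.7247 = 1.3878

1.388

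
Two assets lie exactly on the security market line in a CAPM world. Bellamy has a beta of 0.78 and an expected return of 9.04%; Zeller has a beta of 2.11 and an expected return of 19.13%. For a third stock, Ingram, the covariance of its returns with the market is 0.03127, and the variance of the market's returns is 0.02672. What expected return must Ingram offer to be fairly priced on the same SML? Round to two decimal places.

12.00%

MRP = (19.13% − 9.04%) / (2.11 − 0.78) = 7.5865%
R_f = 9.04% − 0.78 × 7.5865% = 3.1225%
β_Ingram = Cov / Var(R_m) = 0.03127 / 0.02672 = 1.1703
E(R_Ingram) = R_f + β × MRP = 3.1225% + 1.1703 × 7.5865% = 12.00%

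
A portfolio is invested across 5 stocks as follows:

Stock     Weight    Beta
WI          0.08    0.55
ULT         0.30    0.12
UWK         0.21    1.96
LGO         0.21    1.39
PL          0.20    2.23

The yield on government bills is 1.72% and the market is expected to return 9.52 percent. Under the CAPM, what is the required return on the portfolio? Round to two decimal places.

11.31%

β_P = Σ w_i β_i = 0.08×0.55 + 0.30×0.12 + 0.21×1.96 + 0.21×1.39 + 0.20×2.23 = 1.2295
MRP = 9.52% − 1.72% = 7.80%
E(R_P) = R_f + β_P × MRP = 1.72% + 1.2295 × 7.80% = 11.31%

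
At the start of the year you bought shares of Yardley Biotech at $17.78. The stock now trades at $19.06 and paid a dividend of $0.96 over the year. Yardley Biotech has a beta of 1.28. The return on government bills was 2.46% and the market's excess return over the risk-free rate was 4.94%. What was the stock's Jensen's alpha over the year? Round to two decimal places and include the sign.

+3.82%

Realised HPR = (P1 + D1 − P0) / P0 = (19.06 + 0.96 − 17.78) / 17.78 = 2.24 / 17.78 = 12.5984%
CAPM required = R_f + β·MRP = 2.46% + 1.28 × 4.94% = 8.7832%
α = realised − required = 12.5984% − 8.7832% = +3.82%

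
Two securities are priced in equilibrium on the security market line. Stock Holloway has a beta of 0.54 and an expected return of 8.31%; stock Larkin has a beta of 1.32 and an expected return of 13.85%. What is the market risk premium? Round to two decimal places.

Both satisfy E(R) = R_f + β·MRP, so the slope of the SML is
MRP = (13.85% − 8.31%) / (1.32 − 0.54) = 5.54% / 0.78 = 7.1026%

7.10%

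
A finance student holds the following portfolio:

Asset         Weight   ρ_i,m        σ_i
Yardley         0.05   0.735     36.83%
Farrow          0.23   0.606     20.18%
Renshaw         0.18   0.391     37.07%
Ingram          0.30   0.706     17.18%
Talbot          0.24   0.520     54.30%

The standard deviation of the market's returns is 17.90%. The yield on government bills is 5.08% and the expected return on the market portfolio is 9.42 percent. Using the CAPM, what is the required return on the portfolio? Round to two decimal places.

9.25%

β_Yardley = 0.735 × 36.83% / 17.90% = 1.5123
β_Farrow = 0.606 × 20.18% / 17.90% = 0.6832
β_Renshaw = 0.391 × 37.07% / 17.90% = 0.8097
β_Ingram = 0.706 × 17.18% / 17.90% = 0.6776
β_Talbot = 0.520 × 54.30% / 17.90% = 1.5774
β_P = Σ w_i β_i = 0.05×1.5123 + 0.23×0.6832 + 0.18×0.8097 + 0.30×0.6776 + 0.24×1.5774 = 0.9604
MRP = 9.42% − 5.08% = 4.34%
E(R_P) = R_f + β_P × MRP = 5.08% + 0.9604 × 4.34% = 9.25%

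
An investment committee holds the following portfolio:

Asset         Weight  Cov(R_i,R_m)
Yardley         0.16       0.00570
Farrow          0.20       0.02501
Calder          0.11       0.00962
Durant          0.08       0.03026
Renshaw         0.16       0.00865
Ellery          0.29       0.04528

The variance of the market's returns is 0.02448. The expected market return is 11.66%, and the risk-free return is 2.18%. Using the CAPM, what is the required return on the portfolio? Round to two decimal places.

11.44%

β_Yardley = 0.00570 / 0.02448 = 0.2328
β_Farrow = 0.02501 / 0.02448 = 1.0217
β_Calder = 0.00962 / 0.02448 = 0.3930
β_Durant = 0.03026 / 0.02448 = 1.2361
β_Renshaw = 0.00865 / 0.02448 = 0.3533
β_Ellery = 0.04528 / 0.02448 = 1.8497
β_P = Σ w_i β_i = 0.16×0.2328 + 0.20×1.0217 + 0.11×0.3930 + 0.08×1.2361 + 0.16×0.3533 + 0.29×1.8497 = 0.9766
MRP = 11.66% − 2.18% = 9.48%
E(R_P) = R_f + β_P × MRP = 2.18% + 0.9766 × 9.48% = 11.44%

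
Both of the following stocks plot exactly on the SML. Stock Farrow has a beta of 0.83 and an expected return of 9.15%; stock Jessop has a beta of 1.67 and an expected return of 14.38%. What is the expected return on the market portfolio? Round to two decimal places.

10.21%

Both satisfy E(R) = R_f + β·MRP, so the slope of the SML is
MRP = (14.38% − 9.15%) / (1.67 − 0.83) = 5.23% / 0.84 = 6.2262%
R_f = E(R_Farrow) − β_Farrow·MRP = 9.15% − 0.83 × 6.2262% = 3.9823%
E(R_m) = R_f + MRP = 3.9823% + 6.2262% = 10.21%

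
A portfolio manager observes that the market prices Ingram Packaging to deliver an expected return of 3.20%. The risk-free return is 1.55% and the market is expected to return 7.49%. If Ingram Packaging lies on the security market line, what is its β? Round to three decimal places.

0.278

MRP = 7.49% − 1.55% = 5.94%
β = (E(R) − R_f) / MRP = (3.20% − 1.55%) / 5.94% = 1.65% / 5.94% = 0.278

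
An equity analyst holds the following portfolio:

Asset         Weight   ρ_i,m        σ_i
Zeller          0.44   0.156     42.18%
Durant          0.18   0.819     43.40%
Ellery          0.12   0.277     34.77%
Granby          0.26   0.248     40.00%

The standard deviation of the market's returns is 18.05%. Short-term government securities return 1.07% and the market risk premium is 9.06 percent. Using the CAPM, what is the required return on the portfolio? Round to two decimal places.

7.61%

β_Zeller = 0.156 × 42.18% / 18.05% = 0.3645
β_Durant = 0.819 × 43.40% / 18.05% = 1.9692
β_Ellery = 0.277 × 34.77% / 18.05% = 0.5336
β_Granby = 0.248 × 40.00% / 18.05% = 0.5496
β_P = Σ w_i β_i = 0.44×0.3645 + 0.18×1.9692 + 0.12×0.5336 + 0.26×0.5496 = 0.7218
E(R_P) = R_f + β_P × MRP = 1.07% + 0.7218 × 9.06% = 7.61%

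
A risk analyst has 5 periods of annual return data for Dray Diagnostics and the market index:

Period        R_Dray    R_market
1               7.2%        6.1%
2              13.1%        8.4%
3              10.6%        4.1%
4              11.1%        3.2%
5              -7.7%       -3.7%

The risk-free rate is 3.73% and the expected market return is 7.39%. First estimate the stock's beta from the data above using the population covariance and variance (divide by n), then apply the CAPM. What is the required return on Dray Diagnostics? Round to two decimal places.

9.78%

Mean R_i = (7.2 + 13.1 + 10.6 + 11.1 − 7.7) / 5 = 6.8600%
Mean R_m = (6.1 + 8.4 + 4.1 + 3.2 − 3.7) / 5 = 3.6200%
Σ(R_i − R̄_i)(R_m − R̄_m) = 137.2640  ⇒  Cov = 137.2640 / 5 = 27.4528
Σ(R_m − R̄_m)² = 82.9880  ⇒  Var(R_m) = 82.9880 / 5 = 16.5976
β = Cov / Var(R_m) = 27.4528 / 16.5976 = 1.6540
MRP = 7.39% − 3.73% = 3.66%
E(R) = R_f + β × MRP = 3.73% + 1.6540 × 3.66% = 9.78%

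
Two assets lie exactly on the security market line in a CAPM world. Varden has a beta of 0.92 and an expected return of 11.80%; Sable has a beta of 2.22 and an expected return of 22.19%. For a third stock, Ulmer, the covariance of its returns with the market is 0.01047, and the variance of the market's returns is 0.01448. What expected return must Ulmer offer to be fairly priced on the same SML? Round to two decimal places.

10.23%

MRP = (22.19% − 11.80%) / (2.22 − 0.92) = 7.9923%
R_f = 11.80% − 0.92 × 7.9923% = 4.4471%
β_Ulmer = Cov / Var(R_m) = 0.01047 / 0.01448 = 0.7231
E(R_Ulmer) = R_f + β × MRP = 4.4471% + 0.7231 × 7.9923% = 10.23%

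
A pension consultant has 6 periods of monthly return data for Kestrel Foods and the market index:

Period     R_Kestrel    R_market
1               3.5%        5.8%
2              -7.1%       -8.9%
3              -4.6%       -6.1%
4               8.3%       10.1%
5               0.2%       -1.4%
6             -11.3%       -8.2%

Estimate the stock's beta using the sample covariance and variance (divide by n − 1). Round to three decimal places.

Mean R_i = (3.5 − 7.1 − 4.6 + 8.3 + 0.2 − 11.3) / 6 = -1.8333%
Mean R_m = (5.8 − 8.9 − 6.1 + 10.1 − 1.4 − 8.2) / 6 = -1.4500%
Σ(R_i − R̄_i)(R_m − R̄_m) = 271.8100  ⇒  Cov = 271.8100 / 5 = 54.3620
Σ(R_m − R̄_m)² = 308.6550  ⇒  Var(R_m) = 308.6550 / 5 = 61.7310
β = Cov / Var(R_m) = 54.3620 / 61.7310 = 0.8806

0.881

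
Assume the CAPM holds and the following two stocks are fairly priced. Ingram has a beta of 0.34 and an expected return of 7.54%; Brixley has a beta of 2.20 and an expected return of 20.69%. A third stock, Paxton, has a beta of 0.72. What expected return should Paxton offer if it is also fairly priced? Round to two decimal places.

10.23%

MRP (SML slope) = (20.69% − 7.54%) / (2.20 − 0.34) = 13.15% / 1.86 = 7.0699%
R_f (intercept) = 7.54% − 0.34 × 7.0699% = 5.1362%
E(R_Paxton) = R_f + β × MRP = 5.1362% + 0.72 × 7.0699% = 10.23%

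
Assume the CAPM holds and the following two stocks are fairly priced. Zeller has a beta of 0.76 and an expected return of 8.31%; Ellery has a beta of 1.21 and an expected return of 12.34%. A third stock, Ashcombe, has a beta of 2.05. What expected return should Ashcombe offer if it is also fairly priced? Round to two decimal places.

19.86%

MRP (SML slope) = (12.34% − 8.31%) / (1.21 − 0.76) = 4.03% / 0.45 = 8.9556%
R_f (intercept) = 8.31% − 0.76 × 8.9556% = 1.5037%
E(R_Ashcombe) = R_f + β × MRP = 1.5037% + 2.05 × 8.9556% = 19.86%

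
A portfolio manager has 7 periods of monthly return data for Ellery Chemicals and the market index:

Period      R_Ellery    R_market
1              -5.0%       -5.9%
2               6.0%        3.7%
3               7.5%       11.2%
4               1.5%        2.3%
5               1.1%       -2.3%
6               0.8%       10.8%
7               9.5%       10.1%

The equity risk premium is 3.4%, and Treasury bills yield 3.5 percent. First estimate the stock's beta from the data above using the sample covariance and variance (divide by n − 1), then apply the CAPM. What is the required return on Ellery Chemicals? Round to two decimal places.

5.35%

Mean R_i = (-5.0 + 6.0 + 7.5 + 1.5 + 1.1 + 0.8 + 9.5) / 7 = 3.0571%
Mean R_m = (-5.9 + 3.7 + 11.2 + 2.3 − 2.3 + 10.8 + 10.1) / 7 = 4.2714%
Σ(R_i − R̄_i)(R_m − R̄_m) = 149.8014  ⇒  Cov = 149.8014 / 6 = 24.9669
Σ(R_m − R̄_m)² = 275.4543  ⇒  Var(R_m) = 275.4543 / 6 = 45.9091
β = Cov / Var(R_m) = 24.9669 / 45.9091 = 0.5438
E(R) = R_f + β × MRP = 3.5% + 0.5438 × 3.4% = 5.35%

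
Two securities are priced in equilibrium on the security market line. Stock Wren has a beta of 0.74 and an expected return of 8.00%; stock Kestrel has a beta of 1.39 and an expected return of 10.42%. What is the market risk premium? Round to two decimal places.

Both satisfy E(R) = R_f + β·MRP, so the slope of the SML is
MRP = (10.42% − 8.00%) / (1.39 − 0.74) = 2.42% / 0.65 = 3.7231%

3.72%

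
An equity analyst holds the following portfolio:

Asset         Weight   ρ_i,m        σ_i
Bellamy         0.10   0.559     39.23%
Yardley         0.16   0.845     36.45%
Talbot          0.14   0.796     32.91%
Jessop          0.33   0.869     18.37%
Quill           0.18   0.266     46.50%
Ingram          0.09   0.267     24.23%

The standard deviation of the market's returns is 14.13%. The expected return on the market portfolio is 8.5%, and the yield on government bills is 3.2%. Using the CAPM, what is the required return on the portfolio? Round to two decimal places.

β_Bellamy = 0.559 × 39.23% / 14.13% = 1.5520
β_Yardley = 0.845 × 36.45% / 14.13% = 2.1798
β_Talbot = 0.796 × 32.91% / 14.13% = 1.8540
β_Jessop = 0.869 × 18.37% / 14.13% = 1.1298
β_Quill = 0.266 × 46.50% / 14.13% = 0.8754
β_Ingram = 0.267 × 24.23% / 14.13% = 0.4578
β_P = Σ w_i β_i = 0.10×1.5520 + 0.16×2.1798 + 0.14×1.8540 + 0.33×1.1298 + 0.18×0.8754 + 0.09×0.4578 = 1.3351
MRP = 8.5% − 3.2% = 5.30%
E(R_P) = R_f + β_P × MRP = 3.2% + 1.3351 × 5.3% = 10.28%

10.28%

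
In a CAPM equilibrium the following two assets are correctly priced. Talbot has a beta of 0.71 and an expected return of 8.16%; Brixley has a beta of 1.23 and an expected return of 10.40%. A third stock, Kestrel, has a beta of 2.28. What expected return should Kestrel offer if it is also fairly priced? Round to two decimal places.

14.92%

MRP (SML slope) = (10.40% − 8.16%) / (1.23 − 0.71) = 2.24% / 0.52 = 4.3077%
R_f (intercept) = 8.16% − 0.71 × 4.3077% = 5.1015%
E(R_Kestrel) = R_f + β × MRP = 5.1015% + 2.28 × 4.3077% = 14.92%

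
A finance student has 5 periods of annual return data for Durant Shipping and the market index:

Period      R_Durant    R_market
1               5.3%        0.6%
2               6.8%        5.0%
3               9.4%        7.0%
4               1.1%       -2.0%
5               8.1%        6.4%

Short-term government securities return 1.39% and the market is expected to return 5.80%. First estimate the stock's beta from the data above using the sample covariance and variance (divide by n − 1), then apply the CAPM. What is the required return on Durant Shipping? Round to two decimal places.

4.85%

Mean R_i = (5.3 + 6.8 + 9.4 + 1.1 + 8.1) / 5 = 6.1400%
Mean R_m = (0.6 + 5.0 + 7.0 − 2.0 + 6.4) / 5 = 3.4000%
Σ(R_i − R̄_i)(R_m − R̄_m) = 48.2400  ⇒  Cov = 48.2400 / 4 = 12.0600
Σ(R_m − R̄_m)² = 61.5200  ⇒  Var(R_m) = 61.5200 / 4 = 15.3800
β = Cov / Var(R_m) = 12.0600 / 15.3800 = 0.7841
MRP = 5.80% − 1.39% = 4.41%
E(R) = R_f + β × MRP = 1.39% + 0.7841 × 4.41% = 4.85%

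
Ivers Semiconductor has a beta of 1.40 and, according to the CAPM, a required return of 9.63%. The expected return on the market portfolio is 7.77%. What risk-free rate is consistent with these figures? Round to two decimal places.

E(R) = R_f + β(E(R_m) − R_f) = R_f(1 − β) + β·E(R_m)
9.63% = R_f × (1 − 1.40) + 1.40 × 7.77%
9.63% = R_f × -0.40 + 10.8780%
R_f = (9.63% − 10.8780%) / -0.40 = 3.12%

3.12%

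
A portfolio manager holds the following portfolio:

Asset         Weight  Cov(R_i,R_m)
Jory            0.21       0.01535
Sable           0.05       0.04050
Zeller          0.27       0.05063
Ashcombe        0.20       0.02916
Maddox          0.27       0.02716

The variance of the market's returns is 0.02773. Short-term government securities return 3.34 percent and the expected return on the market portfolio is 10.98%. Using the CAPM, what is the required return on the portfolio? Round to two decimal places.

12.18%

β_Jory = 0.01535 / 0.02773 = 0.5536
β_Sable = 0.04050 / 0.02773 = 1.4605
β_Zeller = 0.05063 / 0.02773 = 1.8258
β_Ashcombe = 0.02916 / 0.02773 = 1.0516
β_Maddox = 0.02716 / 0.02773 = 0.9794
β_P = Σ w_i β_i = 0.21×0.5536 + 0.05×1.4605 + 0.27×1.8258 + 0.20×1.0516 + 0.27×0.9794 = 1.1570
MRP = 10.98% − 3.34% = 7.64%
E(R_P) = R_f + β_P × MRP = 3.34% + 1.1570 × 7.64% = 12.18%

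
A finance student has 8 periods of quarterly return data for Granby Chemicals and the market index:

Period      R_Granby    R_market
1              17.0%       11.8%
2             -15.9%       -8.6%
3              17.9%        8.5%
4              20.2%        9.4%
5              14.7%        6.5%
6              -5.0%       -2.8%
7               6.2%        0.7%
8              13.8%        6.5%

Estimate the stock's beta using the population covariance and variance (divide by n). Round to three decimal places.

1.794

Mean R_i = (17.0 − 15.9 + 17.9 + 20.2 + 14.7 − 5.0 + 6.2 + 13.8) / 8 = 8.6125%
Mean R_m = (11.8 − 8.6 + 8.5 + 9.4 + 6.5 − 2.8 + 0.7 + 6.5) / 8 = 4.0000%
Σ(R_i − R̄_i)(R_m − R̄_m) = 607.3600  ⇒  Cov = 607.3600 / 8 = 75.9200
Σ(R_m − R̄_m)² = 338.6400  ⇒  Var(R_m) = 338.6400 / 8 = 42.3300
β = Cov / Var(R_m) = 75.9200 / 42.3300 = 1.7935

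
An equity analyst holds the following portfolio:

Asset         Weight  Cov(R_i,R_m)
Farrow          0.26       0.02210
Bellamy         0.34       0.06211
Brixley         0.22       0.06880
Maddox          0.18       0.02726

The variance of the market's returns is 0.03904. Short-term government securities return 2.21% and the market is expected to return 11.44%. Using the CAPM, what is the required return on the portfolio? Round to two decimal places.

β_Farrow = 0.02210 / 0.03904 = 0.5661
β_Bellamy = 0.06211 / 0.03904 = 1.5909
β_Brixley = 0.06880 / 0.03904 = 1.7623
β_Maddox = 0.02726 / 0.03904 = 0.6983
β_P = Σ w_i β_i = 0.26×0.5661 + 0.34×1.5909 + 0.22×1.7623 + 0.18×0.6983 = 1.2015
MRP = 11.44% − 2.21% = 9.23%
E(R_P) = R_f + β_P × MRP = 2.21% + 1.2015 × 9.23% = 13.30%

13.30%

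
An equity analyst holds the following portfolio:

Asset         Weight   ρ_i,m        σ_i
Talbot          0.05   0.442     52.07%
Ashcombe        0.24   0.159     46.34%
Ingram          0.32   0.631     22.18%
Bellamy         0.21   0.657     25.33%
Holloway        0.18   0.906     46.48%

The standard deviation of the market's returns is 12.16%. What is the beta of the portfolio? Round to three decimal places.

β_Talbot = 0.442 × 52.07% / 12.16% = 1.8927
β_Ashcombe = 0.159 × 46.34% / 12.16% = 0.6059
β_Ingram = 0.631 × 22.18% / 12.16% = 1.1510
β_Bellamy = 0.657 × 25.33% / 12.16% = 1.3686
β_Holloway = 0.906 × 46.48% / 12.16% = 3.4631
β_P = Σ w_i β_i = 0.05×1.8927 + 0.24×0.6059 + 0.32×1.1510 + 0.21×1.3686 + 0.18×3.4631 = 1.5191

1.519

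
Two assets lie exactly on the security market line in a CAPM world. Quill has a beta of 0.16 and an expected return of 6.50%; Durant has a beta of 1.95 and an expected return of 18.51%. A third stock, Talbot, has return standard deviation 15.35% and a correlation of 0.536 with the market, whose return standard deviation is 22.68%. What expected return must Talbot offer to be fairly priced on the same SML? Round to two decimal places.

7.86%

MRP = (18.51% − 6.50%) / (1.95 − 0.16) = 6.7095%
R_f = 6.50% − 0.16 × 6.7095% = 5.4265%
β_Talbot = ρ·σ_i/σ_m = 0.536 × 15.35 / 22.68 = 0.3628
E(R_Talbot) = R_f + β × MRP = 5.4265% + 0.3628 × 6.7095% = 7.86%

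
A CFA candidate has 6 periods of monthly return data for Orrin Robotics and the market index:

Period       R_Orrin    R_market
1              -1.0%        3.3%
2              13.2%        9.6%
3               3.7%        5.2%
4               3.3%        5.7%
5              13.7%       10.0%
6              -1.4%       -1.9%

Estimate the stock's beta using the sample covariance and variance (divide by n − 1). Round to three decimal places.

1.384

Mean R_i = (-1.0 + 13.2 + 3.7 + 3.3 + 13.7 − 1.4) / 6 = 5.2500%
Mean R_m = (3.3 + 9.6 + 5.2 + 5.7 + 10.0 − 1.9) / 6 = 5.3167%
Σ(R_i − R̄_i)(R_m − R̄_m) = 133.6550  ⇒  Cov = 133.6550 / 5 = 26.7310
Σ(R_m − R̄_m)² = 96.5883  ⇒  Var(R_m) = 96.5883 / 5 = 19.3177
β = Cov / Var(R_m) = 26.7310 / 19.3177 = 1.3838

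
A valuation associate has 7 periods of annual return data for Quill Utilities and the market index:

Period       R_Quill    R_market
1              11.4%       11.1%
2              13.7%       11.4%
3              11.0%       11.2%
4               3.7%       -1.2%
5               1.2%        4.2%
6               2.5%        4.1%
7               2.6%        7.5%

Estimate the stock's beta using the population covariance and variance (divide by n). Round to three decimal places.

0.860

Mean R_i = (11.4 + 13.7 + 11.0 + 3.7 + 1.2 + 2.5 + 2.6) / 7 = 6.5857%
Mean R_m = (11.1 + 11.4 + 11.2 − 1.2 + 4.2 + 4.1 + 7.5) / 7 = 6.9000%
Σ(R_i − R̄_i)(R_m − R̄_m) = 118.1800  ⇒  Cov = 118.1800 / 7 = 16.8829
Σ(R_m − R̄_m)² = 137.4800  ⇒  Var(R_m) = 137.4800 / 7 = 19.6400
β = Cov / Var(R_m) = 16.8829 / 19.6400 = 0.8596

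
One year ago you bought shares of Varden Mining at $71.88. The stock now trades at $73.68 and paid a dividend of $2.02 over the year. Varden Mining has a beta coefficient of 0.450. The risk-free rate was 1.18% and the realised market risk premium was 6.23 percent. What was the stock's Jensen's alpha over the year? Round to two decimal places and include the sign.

+1.33%

Realised HPR = (P1 + D1 − P0) / P0 = (73.68 + 2.02 − 71.88) / 71.88 = 3.82 / 71.88 = 5.3144%
CAPM required = R_f + β·MRP = 1.18% + 0.450 × 6.23% = 3.98350%
α = realised − required = 5.3144% − 3.98350% = +1.33%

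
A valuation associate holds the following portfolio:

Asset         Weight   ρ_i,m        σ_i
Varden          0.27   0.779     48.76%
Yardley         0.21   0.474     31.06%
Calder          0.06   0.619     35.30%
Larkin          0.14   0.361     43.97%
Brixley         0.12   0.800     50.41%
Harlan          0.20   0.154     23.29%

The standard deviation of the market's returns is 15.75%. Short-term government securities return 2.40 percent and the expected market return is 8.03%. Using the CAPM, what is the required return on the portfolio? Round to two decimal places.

10.42%

β_Varden = 0.779 × 48.76% / 15.75% = 2.4117
β_Yardley = 0.474 × 31.06% / 15.75% = 0.9348
β_Calder = 0.619 × 35.30% / 15.75% = 1.3873
β_Larkin = 0.361 × 43.97% / 15.75% = 1.0078
β_Brixley = 0.800 × 50.41% / 15.75% = 2.5605
β_Harlan = 0.154 × 23.29% / 15.75% = 0.2277
β_P = Σ w_i β_i = 0.27×2.4117 + 0.21×0.9348 + 0.06×1.3873 + 0.14×1.0078 + 0.12×2.5605 + 0.20×0.2277 = 1.4246
MRP = 8.03% − 2.40% = 5.63%
E(R_P) = R_f + β_P × MRP = 2.40% + 1.4246 × 5.63% = 10.42%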